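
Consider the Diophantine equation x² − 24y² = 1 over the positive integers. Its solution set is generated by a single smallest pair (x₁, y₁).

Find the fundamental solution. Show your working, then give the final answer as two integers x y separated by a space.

5 1

d=24: √d = [4; 1,8] (ℓ=2, even), read p_1/q_1
step 0: (4, 1)  from 4·(1,0) + (0,1)
step 1: (5, 1)  from 1·(4,1) + (1,0)
(x₁, y₁) = (5, 1);  5² − 24·1² = 1 ✓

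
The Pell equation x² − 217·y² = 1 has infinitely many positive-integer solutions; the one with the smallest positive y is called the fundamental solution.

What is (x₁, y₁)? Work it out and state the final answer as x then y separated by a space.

3844063 260952

d=217: √d = [14; 1,2,1,2,1,…,2,1,28] (ℓ=16, even), read p_15/q_15
a_0=14:  p_0=14·1+0=14,  q_0=14·0+1=1
…
a_2=2:  p_2=2·15+14=44,  q_2=2·1+1=3
a_3=1:  p_3=1·44+15=59,  q_3=1·3+1=4
…
a_5=1:  p_5=1·162+59=221,  q_5=1·11+4=15
…
a_9=9:  p_9=9·15055+3668=139163,  q_9=9·1022+249=9447
a_10=1:  p_10=1·139163+15055=154218,  q_10=1·9447+1022=10469
a_11=1:  p_11=1·154218+139163=293381,  q_11=1·10469+9447=19916
…
a_14=2:  p_14=2·1034361+740980=2809702,  q_14=2·70217+50301=190735
a_15=1:  p_15=1·2809702+1034361=3844063,  q_15=1·190735+70217=260952
(x₁, y₁) = (3844063, 260952);  3844063² − 217·260952² = 1 ✓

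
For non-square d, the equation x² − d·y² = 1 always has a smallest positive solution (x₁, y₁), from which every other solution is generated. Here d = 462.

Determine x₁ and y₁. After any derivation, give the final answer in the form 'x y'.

[21; 2,42] for √462; ℓ=2 ⇒ convergent index 1
k=0  a_k=21  p_k/q_k = 21/1
k=1  a_k=2  p_k/q_k = 43/2
(x₁, y₁) = (43, 2);  43² − 462·2² = 1 ✓

43 2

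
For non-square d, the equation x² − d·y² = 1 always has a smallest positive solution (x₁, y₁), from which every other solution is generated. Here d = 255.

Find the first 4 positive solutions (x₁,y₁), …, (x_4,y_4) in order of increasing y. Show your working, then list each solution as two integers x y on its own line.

16 1
511 32
16336 1023
522241 32704

√255 → a₀=15, period (1,30); ℓ=2 even so k=1
k=0  a_k=15  p_k/q_k = 15/1
k=1  a_k=1  p_k/q_k = 16/1
→ (16, 1).  Check: 16²=256, 255·1²=255, difference 1.
n=2: (16,1)∘(16,1) = (16·16+255·1·1, 16·1+1·16) = (511,32)
n=3: (511,32)∘(16,1) = (16·511+255·1·32, 16·32+1·511) = (16336,1023)
n=4: (16336,1023)∘(16,1) = (16·16336+255·1·1023, 16·1023+1·16336) = (522241,32704)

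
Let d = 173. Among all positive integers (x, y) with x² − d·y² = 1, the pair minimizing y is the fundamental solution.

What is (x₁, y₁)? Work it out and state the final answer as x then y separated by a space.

2499849 190060

√173 = [13; 6,1,1,6,26, …], period ℓ=5 (odd) → k=9
k=0  a_k=13  p_k/q_k = 13/1
…
k=2  a_k=1  p_k/q_k = 92/7
…
k=4  a_k=6  p_k/q_k = 1118/85
…
k=6  a_k=6  p_k/q_k = 176552/13423
…
k=8  a_k=1  p_k/q_k = 382343/29069
k=9  a_k=6  p_k/q_k = 2499849/190060
(x₁, y₁) = (2499849, 190060);  2499849² − 173·190060² = 1 ✓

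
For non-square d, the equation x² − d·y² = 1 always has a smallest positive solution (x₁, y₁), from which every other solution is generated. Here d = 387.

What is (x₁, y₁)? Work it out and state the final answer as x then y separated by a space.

√387 → a₀=19, period (1,2,19,2,1,38); ℓ=6 even so k=5
i=0: a=19 ⇒ p=19, q=1
…
i=2: a=2 ⇒ p=59, q=3
…
i=4: a=2 ⇒ p=2341, q=119
i=5: a=1 ⇒ p=3482, q=177
fundamental: x₁=3482, y₁=177  (since 12124324 − 387·31329 = 1)

3482 177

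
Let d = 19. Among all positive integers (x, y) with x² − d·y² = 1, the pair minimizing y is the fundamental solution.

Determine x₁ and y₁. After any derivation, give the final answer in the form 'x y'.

[4; 2,1,3,1,2,8] for √19; ℓ=6 ⇒ convergent index 5
i=0: a=4 ⇒ p=4, q=1
…
i=3: a=3 ⇒ p=48, q=11
i=4: a=1 ⇒ p=61, q=14
i=5: a=2 ⇒ p=170, q=39
(x₁, y₁) = (170, 39);  170² − 19·39² = 1 ✓

170 39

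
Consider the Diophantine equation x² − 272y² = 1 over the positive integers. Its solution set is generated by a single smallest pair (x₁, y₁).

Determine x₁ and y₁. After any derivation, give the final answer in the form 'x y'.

33 2

[16; 2,32] for √272; ℓ=2 ⇒ convergent index 1
step 0: (16, 1)  from 16·(1,0) + (0,1)
step 1: (33, 2)  from 2·(16,1) + (1,0)
(x₁, y₁) = (33, 2);  33² − 272·2² = 1 ✓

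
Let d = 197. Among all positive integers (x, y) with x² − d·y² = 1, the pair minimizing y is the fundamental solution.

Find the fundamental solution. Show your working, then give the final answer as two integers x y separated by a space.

√197 = [14; 28, …], period ℓ=1 (odd) → k=1
i=0: a=14 ⇒ p=14, q=1
i=1: a=28 ⇒ p=393, q=28
fundamental: x₁=393, y₁=28  (since 154449 − 197·784 = 1)

393 28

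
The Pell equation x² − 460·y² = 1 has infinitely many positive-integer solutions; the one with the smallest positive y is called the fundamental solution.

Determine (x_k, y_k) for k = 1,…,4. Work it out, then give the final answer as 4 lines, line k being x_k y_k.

2535751 118230
12860066268001 599603681460
65219851798297071751 3040891269731634690
330762608834754335913072001 15421886156225925189922920

√460 → a₀=21, period (2,4,3,1,2,10,2,1,3,4,2,42); ℓ=12 even so k=11
i=0: a=21 ⇒ p=21, q=1
…
i=2: a=4 ⇒ p=193, q=9
…
i=7: a=2 ⇒ p=48922, q=2281
i=8: a=1 ⇒ p=72257, q=3369
i=9: a=3 ⇒ p=265693, q=12388
i=10: a=4 ⇒ p=1135029, q=52921
i=11: a=2 ⇒ p=2535751, q=118230
(x₁, y₁) = (2535751, 118230);  2535751² − 460·118230² = 1 ✓
k=2:  x_2 = 2535751·2535751+460·118230·118230 = 12860066268001,  y_2 = 2535751·118230+118230·2535751 = 599603681460
k=3:  x_3 = 2535751·12860066268001+460·118230·599603681460 = 65219851798297071751,  y_3 = 2535751·599603681460+118230·12860066268001 = 3040891269731634690
k=4:  x_4 = 2535751·65219851798297071751+460·118230·3040891269731634690 = 330762608834754335913072001,  y_4 = 2535751·3040891269731634690+118230·65219851798297071751 = 15421886156225925189922920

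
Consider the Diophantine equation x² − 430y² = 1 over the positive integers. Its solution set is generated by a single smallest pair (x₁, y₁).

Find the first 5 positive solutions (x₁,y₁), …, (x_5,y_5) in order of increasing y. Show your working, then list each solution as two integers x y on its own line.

√430 = [20; 1,2,1,3,1,…,2,1,40, …], period ℓ=14 (even) → k=13
a_0=20:  p_0=20·1+0=20,  q_0=20·0+1=1
…
a_2=2:  p_2=2·21+20=62,  q_2=2·1+1=3
…
a_5=1:  p_5=1·311+83=394,  q_5=1·15+4=19
a_6=6:  p_6=6·394+311=2675,  q_6=6·19+15=129
a_7=8:  p_7=8·2675+394=21794,  q_7=8·129+19=1051
…
a_11=1:  p_11=1·599138+155233=754371,  q_11=1·28893+7486=36379
a_12=2:  p_12=2·754371+599138=2107880,  q_12=2·36379+28893=101651
a_13=1:  p_13=1·2107880+754371=2862251,  q_13=1·101651+36379=138030
→ (2862251, 138030).  Check: 2862251²=8192480787001, 430·138030²=8192480787000, difference 1.
k=2:  x_2 = 2862251·2862251+430·138030·138030 = 16384961574001,  y_2 = 2862251·138030+138030·2862251 = 790153011060
k=3:  x_3 = 2862251·16384961574001+430·138030·790153011060 = 93795745300289010251,  y_3 = 2862251·790153011060+138030·16384961574001 = 4523232492118854090
k=4:  x_4 = 2862251·93795745300289010251+430·138030·4523232492118854090 = 536933931562978654798296001,  y_4 = 2862251·4523232492118854090+138030·93795745300289010251 = 25893253447598574322902120
k=5:  x_5 = 2862251·536933931562978654798296001+430·138030·25893253447598574322902120 = 3073679365100040639604854765306251,  y_5 = 2862251·25893253447598574322902120+138030·536933931562978654798296001 = 148225981147280410676109712890150

2862251 138030
16384961574001 790153011060
93795745300289010251 4523232492118854090
536933931562978654798296001 25893253447598574322902120
3073679365100040639604854765306251 148225981147280410676109712890150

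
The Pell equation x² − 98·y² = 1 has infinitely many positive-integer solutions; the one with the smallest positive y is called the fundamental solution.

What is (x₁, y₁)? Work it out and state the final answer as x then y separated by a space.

99 10

√98 = [9; 1,8,1,18, …], period ℓ=4 (even) → k=3
step 0: (9, 1)  from 9·(1,0) + (0,1)
step 1: (10, 1)  from 1·(9,1) + (1,0)
step 2: (89, 9)  from 8·(10,1) + (9,1)
step 3: (99, 10)  from 1·(89,9) + (10,1)
→ (99, 10).  Check: 99²=9801, 98·10²=9800, difference 1.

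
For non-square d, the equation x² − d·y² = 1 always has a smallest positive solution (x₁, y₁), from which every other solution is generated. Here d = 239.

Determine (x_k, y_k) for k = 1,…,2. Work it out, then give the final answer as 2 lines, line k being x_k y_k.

6195120 400729
76759023628799 4965128484960

[15; 2,5,1,2,4,15,4,2,1,5,2,30] for √239; ℓ=12 ⇒ convergent index 11
k=0  a_k=15  p_k/q_k = 15/1
…
k=2  a_k=5  p_k/q_k = 170/11
…
k=6  a_k=15  p_k/q_k = 37907/2452
…
k=8  a_k=2  p_k/q_k = 346141/22390
k=9  a_k=1  p_k/q_k = 500258/32359
k=10  a_k=5  p_k/q_k = 2847431/184185
k=11  a_k=2  p_k/q_k = 6195120/400729
(x₁, y₁) = (6195120, 400729);  6195120² − 239·400729² = 1 ✓
n=2: (6195120,400729)∘(6195120,400729) = (6195120·6195120+239·400729·400729, 6195120·400729+400729·6195120) = (76759023628799,4965128484960)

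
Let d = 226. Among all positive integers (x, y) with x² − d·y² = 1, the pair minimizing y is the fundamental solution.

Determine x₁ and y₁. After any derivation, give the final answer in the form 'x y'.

[15; 30] for √226; ℓ=1 ⇒ convergent index 1
a_0=15:  p_0=15·1+0=15,  q_0=15·0+1=1
a_1=30:  p_1=30·15+1=451,  q_1=30·1+0=30
fundamental: x₁=451, y₁=30  (since 203401 − 226·900 = 1)

451 30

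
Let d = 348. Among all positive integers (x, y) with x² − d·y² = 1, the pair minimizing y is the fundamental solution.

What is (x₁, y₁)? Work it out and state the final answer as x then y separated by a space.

1567 84

[18; 1,1,1,8,1,1,1,36] for √348; ℓ=8 ⇒ convergent index 7
i=0: a=18 ⇒ p=18, q=1
i=1: a=1 ⇒ p=19, q=1
…
i=3: a=1 ⇒ p=56, q=3
i=4: a=8 ⇒ p=485, q=26
i=5: a=1 ⇒ p=541, q=29
i=6: a=1 ⇒ p=1026, q=55
i=7: a=1 ⇒ p=1567, q=84
(x₁, y₁) = (1567, 84);  1567² − 348·84² = 1 ✓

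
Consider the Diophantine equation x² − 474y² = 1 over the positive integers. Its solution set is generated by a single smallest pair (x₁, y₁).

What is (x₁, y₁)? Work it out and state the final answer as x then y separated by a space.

193549 8890

√474 = [21; 1,3,2,1,1,…,3,1,42, …], period ℓ=14 (even) → k=13
k=0  a_k=21  p_k/q_k = 21/1
k=1  a_k=1  p_k/q_k = 22/1
k=2  a_k=3  p_k/q_k = 87/4
…
k=4  a_k=1  p_k/q_k = 283/13
k=5  a_k=1  p_k/q_k = 479/22
k=6  a_k=1  p_k/q_k = 762/35
…
k=8  a_k=1  p_k/q_k = 5813/267
…
k=10  a_k=1  p_k/q_k = 16677/766
k=11  a_k=2  p_k/q_k = 44218/2031
k=12  a_k=3  p_k/q_k = 149331/6859
k=13  a_k=1  p_k/q_k = 193549/8890
fundamental: x₁=193549, y₁=8890  (since 37461215401 − 474·79032100 = 1)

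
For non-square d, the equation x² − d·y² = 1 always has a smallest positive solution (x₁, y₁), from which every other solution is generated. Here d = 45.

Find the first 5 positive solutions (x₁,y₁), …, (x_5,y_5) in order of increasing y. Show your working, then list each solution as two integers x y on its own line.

161 24
51841 7728
16692641 2488392
5374978561 801254496
1730726404001 258001459320

√45 → a₀=6, period (1,2,2,2,1,12); ℓ=6 even so k=5
a_0=6:  p_0=6·1+0=6,  q_0=6·0+1=1
a_1=1:  p_1=1·6+1=7,  q_1=1·1+0=1
a_2=2:  p_2=2·7+6=20,  q_2=2·1+1=3
a_3=2:  p_3=2·20+7=47,  q_3=2·3+1=7
a_4=2:  p_4=2·47+20=114,  q_4=2·7+3=17
a_5=1:  p_5=1·114+47=161,  q_5=1·17+7=24
(x₁, y₁) = (161, 24);  161² − 45·24² = 1 ✓
k=2:  x_2 = 161·161+45·24·24 = 51841,  y_2 = 161·24+24·161 = 7728
k=3:  x_3 = 161·51841+45·24·7728 = 16692641,  y_3 = 161·7728+24·51841 = 2488392
k=4:  x_4 = 161·16692641+45·24·2488392 = 5374978561,  y_4 = 161·2488392+24·16692641 = 801254496
k=5:  x_5 = 161·5374978561+45·24·801254496 = 1730726404001,  y_5 = 161·801254496+24·5374978561 = 258001459320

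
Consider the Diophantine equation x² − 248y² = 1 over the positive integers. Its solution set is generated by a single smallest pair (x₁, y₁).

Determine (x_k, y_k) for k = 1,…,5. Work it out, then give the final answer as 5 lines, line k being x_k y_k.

63 4
7937 504
999999 63500
125991937 8000496
15873984063 1007998996

√248 → a₀=15, period (1,2,1,30); ℓ=4 even so k=3
step 0: (15, 1)  from 15·(1,0) + (0,1)
step 1: (16, 1)  from 1·(15,1) + (1,0)
step 2: (47, 3)  from 2·(16,1) + (15,1)
step 3: (63, 4)  from 1·(47,3) + (16,1)
fundamental: x₁=63, y₁=4  (since 3969 − 248·16 = 1)
n=2: (63,4)∘(63,4) = (63·63+248·4·4, 63·4+4·63) = (7937,504)
n=3: (7937,504)∘(63,4) = (63·7937+248·4·504, 63·504+4·7937) = (999999,63500)
n=4: (999999,63500)∘(63,4) = (63·999999+248·4·63500, 63·63500+4·999999) = (125991937,8000496)
n=5: (125991937,8000496)∘(63,4) = (63·125991937+248·4·8000496, 63·8000496+4·125991937) = (15873984063,1007998996)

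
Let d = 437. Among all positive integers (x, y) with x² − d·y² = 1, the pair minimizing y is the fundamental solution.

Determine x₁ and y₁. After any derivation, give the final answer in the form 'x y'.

4599 220

d=437: √d = [20; 1,9,2,9,1,40] (ℓ=6, even), read p_5/q_5
i=0: a=20 ⇒ p=20, q=1
i=1: a=1 ⇒ p=21, q=1
i=2: a=9 ⇒ p=209, q=10
…
i=4: a=9 ⇒ p=4160, q=199
i=5: a=1 ⇒ p=4599, q=220
(x₁, y₁) = (4599, 220);  4599² − 437·220² = 1 ✓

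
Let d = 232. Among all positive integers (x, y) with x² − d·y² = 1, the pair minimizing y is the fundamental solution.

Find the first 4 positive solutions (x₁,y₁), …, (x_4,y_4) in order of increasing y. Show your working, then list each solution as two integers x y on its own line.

d=232: √d = [15; 4,3,7,3,4,30] (ℓ=6, even), read p_5/q_5
a_0=15:  p_0=15·1+0=15,  q_0=15·0+1=1
…
a_2=3:  p_2=3·61+15=198,  q_2=3·4+1=13
a_3=7:  p_3=7·198+61=1447,  q_3=7·13+4=95
a_4=3:  p_4=3·1447+198=4539,  q_4=3·95+13=298
a_5=4:  p_5=4·4539+1447=19603,  q_5=4·298+95=1287
→ (19603, 1287).  Check: 19603²=384277609, 232·1287²=384277608, difference 1.
(x_2, y_2) = (19603·19603 + 232·1287·1287, 19603·1287 + 1287·19603) = (768555217, 50458122)
(x_3, y_3) = (19603·768555217 + 232·1287·50458122, 19603·50458122 + 1287·768555217) = (30131975818099, 1978261129845)
(x_4, y_4) = (19603·30131975818099 + 232·1287·1978261129845, 19603·1978261129845 + 1287·30131975818099) = (1181354243155834177, 77559705806244948)

19603 1287
768555217 50458122
30131975818099 1978261129845
1181354243155834177 77559705806244948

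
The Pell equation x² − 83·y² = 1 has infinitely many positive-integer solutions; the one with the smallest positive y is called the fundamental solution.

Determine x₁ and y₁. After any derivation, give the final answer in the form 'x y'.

[9; 9,18] for √83; ℓ=2 ⇒ convergent index 1
k=0  a_k=9  p_k/q_k = 9/1
k=1  a_k=9  p_k/q_k = 82/9
fundamental: x₁=82, y₁=9  (since 6724 − 83·81 = 1)

82 9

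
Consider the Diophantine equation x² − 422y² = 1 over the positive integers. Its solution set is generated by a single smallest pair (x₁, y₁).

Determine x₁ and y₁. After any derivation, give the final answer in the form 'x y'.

7022501 341850

√422 → a₀=20, period (1,1,5,2,1,…,1,1,40); ℓ=14 even so k=13
step 0: (20, 1)  from 20·(1,0) + (0,1)
…
step 2: (41, 2)  from 1·(21,1) + (20,1)
…
step 6: (2650, 129)  from 3·(719,35) + (493,24)
step 7: (53719, 2615)  from 20·(2650,129) + (719,35)
step 8: (163807, 7974)  from 3·(53719,2615) + (2650,129)
…
step 11: (3211821, 156349)  from 5·(598859,29152) + (217526,10589)
step 12: (3810680, 185501)  from 1·(3211821,156349) + (598859,29152)
step 13: (7022501, 341850)  from 1·(3810680,185501) + (3211821,156349)
→ (7022501, 341850).  Check: 7022501²=49315520295001, 422·341850²=49315520295000, difference 1.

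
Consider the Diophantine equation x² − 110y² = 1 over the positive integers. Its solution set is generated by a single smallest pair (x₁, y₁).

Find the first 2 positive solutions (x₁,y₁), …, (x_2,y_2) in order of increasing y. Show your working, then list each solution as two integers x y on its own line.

21 2
881 84

√110 → a₀=10, period (2,20); ℓ=2 even so k=1
k=0  a_k=10  p_k/q_k = 10/1
k=1  a_k=2  p_k/q_k = 21/2
(x₁, y₁) = (21, 2);  21² − 110·2² = 1 ✓
(21+2√110)^2 = 881 + 84√110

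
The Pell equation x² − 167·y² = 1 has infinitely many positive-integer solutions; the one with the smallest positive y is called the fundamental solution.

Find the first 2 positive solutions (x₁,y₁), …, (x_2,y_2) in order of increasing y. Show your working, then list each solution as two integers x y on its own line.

√167 → a₀=12, period (1,11,1,24); ℓ=4 even so k=3
step 0: (12, 1)  from 12·(1,0) + (0,1)
step 1: (13, 1)  from 1·(12,1) + (1,0)
step 2: (155, 12)  from 11·(13,1) + (12,1)
step 3: (168, 13)  from 1·(155,12) + (13,1)
→ (168, 13).  Check: 168²=28224, 167·13²=28223, difference 1.
n=2: (168,13)∘(168,13) = (168·168+167·13·13, 168·13+13·168) = (56447,4368)

168 13
56447 4368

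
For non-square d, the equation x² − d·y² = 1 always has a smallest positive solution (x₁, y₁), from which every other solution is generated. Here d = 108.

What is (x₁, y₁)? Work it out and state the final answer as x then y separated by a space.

1351 130

√108 → a₀=10, period (2,1,1,4,1,1,2,20); ℓ=8 even so k=7
k=0  a_k=10  p_k/q_k = 10/1
k=1  a_k=2  p_k/q_k = 21/2
k=2  a_k=1  p_k/q_k = 31/3
k=3  a_k=1  p_k/q_k = 52/5
…
k=5  a_k=1  p_k/q_k = 291/28
k=6  a_k=1  p_k/q_k = 530/51
k=7  a_k=2  p_k/q_k = 1351/130
→ (1351, 130).  Check: 1351²=1825201, 108·130²=1825200, difference 1.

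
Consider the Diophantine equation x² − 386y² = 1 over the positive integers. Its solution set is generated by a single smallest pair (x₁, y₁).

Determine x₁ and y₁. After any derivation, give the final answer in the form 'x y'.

√386 → a₀=19, period (1,1,1,4,1,18,1,4,1,1,1,38); ℓ=12 even so k=11
k=0  a_k=19  p_k/q_k = 19/1
…
k=2  a_k=1  p_k/q_k = 39/2
…
k=6  a_k=18  p_k/q_k = 6287/320
…
k=10  a_k=1  p_k/q_k = 72163/3673
k=11  a_k=1  p_k/q_k = 111555/5678
(x₁, y₁) = (111555, 5678);  111555² − 386·5678² = 1 ✓

111555 5678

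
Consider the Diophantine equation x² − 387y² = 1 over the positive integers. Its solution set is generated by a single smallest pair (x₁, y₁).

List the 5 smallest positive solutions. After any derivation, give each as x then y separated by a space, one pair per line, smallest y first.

√387 = [19; 1,2,19,2,1,38, …], period ℓ=6 (even) → k=5
step 0: (19, 1)  from 19·(1,0) + (0,1)
step 1: (20, 1)  from 1·(19,1) + (1,0)
…
step 4: (2341, 119)  from 2·(1141,58) + (59,3)
step 5: (3482, 177)  from 1·(2341,119) + (1141,58)
→ (3482, 177).  Check: 3482²=12124324, 387·177²=12124323, difference 1.
(3482+177√387)^2 = 24248647 + 1232628√387
(3482+177√387)^3 = 168867574226 + 8584021215√387
(3482+177√387)^4 = 1175993762661217 + 59779122508632√387
(3482+177√387)^5 = 8189620394305140962 + 416301800566092033√387

3482 177
24248647 1232628
168867574226 8584021215
1175993762661217 59779122508632
8189620394305140962 416301800566092033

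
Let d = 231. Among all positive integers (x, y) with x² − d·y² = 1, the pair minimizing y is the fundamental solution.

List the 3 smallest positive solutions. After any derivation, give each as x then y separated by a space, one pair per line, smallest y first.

[15; 5,30] for √231; ℓ=2 ⇒ convergent index 1
a_0=15:  p_0=15·1+0=15,  q_0=15·0+1=1
a_1=5:  p_1=5·15+1=76,  q_1=5·1+0=5
→ (76, 5).  Check: 76²=5776, 231·5²=5775, difference 1.
k=2:  x_2 = 76·76+231·5·5 = 11551,  y_2 = 76·5+5·76 = 760
k=3:  x_3 = 76·11551+231·5·760 = 1755676,  y_3 = 76·760+5·11551 = 115515

76 5
11551 760
1755676 115515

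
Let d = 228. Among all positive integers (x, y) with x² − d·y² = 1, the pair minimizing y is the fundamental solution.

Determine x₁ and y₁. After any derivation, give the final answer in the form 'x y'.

√228 → a₀=15, period (10,30); ℓ=2 even so k=1
k=0  a_k=15  p_k/q_k = 15/1
k=1  a_k=10  p_k/q_k = 151/10
(x₁, y₁) = (151, 10);  151² − 228·10² = 1 ✓

151 10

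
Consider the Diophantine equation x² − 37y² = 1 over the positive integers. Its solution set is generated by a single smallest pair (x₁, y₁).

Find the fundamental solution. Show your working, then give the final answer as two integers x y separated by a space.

73 12

√37 → a₀=6, period (12); ℓ=1 odd so k=1
k=0  a_k=6  p_k/q_k = 6/1
k=1  a_k=12  p_k/q_k = 73/12
(x₁, y₁) = (73, 12);  73² − 37·12² = 1 ✓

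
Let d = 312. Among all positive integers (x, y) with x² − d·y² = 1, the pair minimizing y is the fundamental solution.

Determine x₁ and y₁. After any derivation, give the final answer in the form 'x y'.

53 3

[17; 1,1,1,34] for √312; ℓ=4 ⇒ convergent index 3
step 0: (17, 1)  from 17·(1,0) + (0,1)
step 1: (18, 1)  from 1·(17,1) + (1,0)
step 2: (35, 2)  from 1·(18,1) + (17,1)
step 3: (53, 3)  from 1·(35,2) + (18,1)
→ (53, 3).  Check: 53²=2809, 312·3²=2808, difference 1.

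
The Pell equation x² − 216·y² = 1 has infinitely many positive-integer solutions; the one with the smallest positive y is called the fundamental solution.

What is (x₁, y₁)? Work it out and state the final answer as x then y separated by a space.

485 33

√216 → a₀=14, period (1,2,3,2,1,28); ℓ=6 even so k=5
k=0  a_k=14  p_k/q_k = 14/1
k=1  a_k=1  p_k/q_k = 15/1
k=2  a_k=2  p_k/q_k = 44/3
k=3  a_k=3  p_k/q_k = 147/10
k=4  a_k=2  p_k/q_k = 338/23
k=5  a_k=1  p_k/q_k = 485/33
fundamental: x₁=485, y₁=33  (since 235225 − 216·1089 = 1)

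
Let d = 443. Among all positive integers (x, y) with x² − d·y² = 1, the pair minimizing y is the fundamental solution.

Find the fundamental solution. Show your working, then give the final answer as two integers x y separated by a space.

442 21

d=443: √d = [21; 21,42] (ℓ=2, even), read p_1/q_1
k=0  a_k=21  p_k/q_k = 21/1
k=1  a_k=21  p_k/q_k = 442/21
→ (442, 21).  Check: 442²=195364, 443·21²=195363, difference 1.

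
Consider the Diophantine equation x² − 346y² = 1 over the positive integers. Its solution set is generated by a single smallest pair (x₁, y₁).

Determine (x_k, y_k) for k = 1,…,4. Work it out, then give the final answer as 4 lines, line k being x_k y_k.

[18; 1,1,1,1,36] for √346; ℓ=5 ⇒ convergent index 9
a_0=18:  p_0=18·1+0=18,  q_0=18·0+1=1
a_1=1:  p_1=1·18+1=19,  q_1=1·1+0=1
a_2=1:  p_2=1·19+18=37,  q_2=1·1+1=2
…
a_4=1:  p_4=1·56+37=93,  q_4=1·3+2=5
…
a_6=1:  p_6=1·3404+93=3497,  q_6=1·183+5=188
a_7=1:  p_7=1·3497+3404=6901,  q_7=1·188+183=371
a_8=1:  p_8=1·6901+3497=10398,  q_8=1·371+188=559
a_9=1:  p_9=1·10398+6901=17299,  q_9=1·559+371=930
(x₁, y₁) = (17299, 930);  17299² − 346·930² = 1 ✓
n=2: (17299,930)∘(17299,930) = (17299·17299+346·930·930, 17299·930+930·17299) = (598510801,32176140)
n=3: (598510801,32176140)∘(17299,930) = (17299·598510801+346·930·32176140, 17299·32176140+930·598510801) = (20707276675699,1113230090790)
n=4: (20707276675699,1113230090790)∘(17299,930) = (17299·20707276675699+346·930·1113230090790, 17299·1113230090790+930·20707276675699) = (716430357827323201,38515534648976280)

17299 930
598510801 32176140
20707276675699 1113230090790
716430357827323201 38515534648976280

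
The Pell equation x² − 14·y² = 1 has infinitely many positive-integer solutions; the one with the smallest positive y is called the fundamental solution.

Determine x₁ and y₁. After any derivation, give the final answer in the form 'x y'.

√14 → a₀=3, period (1,2,1,6); ℓ=4 even so k=3
a_0=3:  p_0=3·1+0=3,  q_0=3·0+1=1
a_1=1:  p_1=1·3+1=4,  q_1=1·1+0=1
a_2=2:  p_2=2·4+3=11,  q_2=2·1+1=3
a_3=1:  p_3=1·11+4=15,  q_3=1·3+1=4
fundamental: x₁=15, y₁=4  (since 225 − 14·16 = 1)

15 4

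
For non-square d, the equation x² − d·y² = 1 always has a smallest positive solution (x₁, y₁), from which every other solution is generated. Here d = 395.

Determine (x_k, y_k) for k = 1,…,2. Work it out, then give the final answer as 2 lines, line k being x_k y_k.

159 8
50561 2544

√395 → a₀=19, period (1,6,1,38); ℓ=4 even so k=3
step 0: (19, 1)  from 19·(1,0) + (0,1)
step 1: (20, 1)  from 1·(19,1) + (1,0)
step 2: (139, 7)  from 6·(20,1) + (19,1)
step 3: (159, 8)  from 1·(139,7) + (20,1)
(x₁, y₁) = (159, 8);  159² − 395·8² = 1 ✓
k=2:  x_2 = 159·159+395·8·8 = 50561,  y_2 = 159·8+8·159 = 2544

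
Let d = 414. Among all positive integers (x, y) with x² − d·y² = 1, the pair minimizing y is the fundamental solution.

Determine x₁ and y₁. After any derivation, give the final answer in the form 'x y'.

√414 = [20; 2,1,7,2,7,1,2,40, …], period ℓ=8 (even) → k=7
step 0: (20, 1)  from 20·(1,0) + (0,1)
step 1: (41, 2)  from 2·(20,1) + (1,0)
step 2: (61, 3)  from 1·(41,2) + (20,1)
step 3: (468, 23)  from 7·(61,3) + (41,2)
step 4: (997, 49)  from 2·(468,23) + (61,3)
step 5: (7447, 366)  from 7·(997,49) + (468,23)
step 6: (8444, 415)  from 1·(7447,366) + (997,49)
step 7: (24335, 1196)  from 2·(8444,415) + (7447,366)
→ (24335, 1196).  Check: 24335²=592192225, 414·1196²=592192224, difference 1.

24335 1196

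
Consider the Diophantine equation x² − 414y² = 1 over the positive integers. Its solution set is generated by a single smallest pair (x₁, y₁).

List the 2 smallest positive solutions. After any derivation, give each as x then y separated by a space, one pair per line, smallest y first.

d=414: √d = [20; 2,1,7,2,7,1,2,40] (ℓ=8, even), read p_7/q_7
i=0: a=20 ⇒ p=20, q=1
i=1: a=2 ⇒ p=41, q=2
…
i=5: a=7 ⇒ p=7447, q=366
i=6: a=1 ⇒ p=8444, q=415
i=7: a=2 ⇒ p=24335, q=1196
(x₁, y₁) = (24335, 1196);  24335² − 414·1196² = 1 ✓
(24335+1196√414)^2 = 1184384449 + 58209320√414

24335 1196
1184384449 58209320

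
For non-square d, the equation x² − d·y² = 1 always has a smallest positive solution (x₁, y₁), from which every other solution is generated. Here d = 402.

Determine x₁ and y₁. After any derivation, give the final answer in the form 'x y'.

d=402: √d = [20; 20,40] (ℓ=2, even), read p_1/q_1
step 0: (20, 1)  from 20·(1,0) + (0,1)
step 1: (401, 20)  from 20·(20,1) + (1,0)
(x₁, y₁) = (401, 20);  401² − 402·20² = 1 ✓

401 20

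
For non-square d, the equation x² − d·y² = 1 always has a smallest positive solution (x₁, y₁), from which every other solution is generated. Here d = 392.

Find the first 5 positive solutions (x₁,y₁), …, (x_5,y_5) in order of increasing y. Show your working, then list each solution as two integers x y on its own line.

[19; 1,3,1,38] for √392; ℓ=4 ⇒ convergent index 3
k=0  a_k=19  p_k/q_k = 19/1
…
k=2  a_k=3  p_k/q_k = 79/4
k=3  a_k=1  p_k/q_k = 99/5
→ (99, 5).  Check: 99²=9801, 392·5²=9800, difference 1.
(x_2, y_2) = (99·99 + 392·5·5, 99·5 + 5·99) = (19601, 990)
(x_3, y_3) = (99·19601 + 392·5·990, 99·990 + 5·19601) = (3880899, 196015)
(x_4, y_4) = (99·3880899 + 392·5·196015, 99·196015 + 5·3880899) = (768398401, 38809980)
(x_5, y_5) = (99·768398401 + 392·5·38809980, 99·38809980 + 5·768398401) = (152139002499, 7684180025)

99 5
19601 990
3880899 196015
768398401 38809980
152139002499 7684180025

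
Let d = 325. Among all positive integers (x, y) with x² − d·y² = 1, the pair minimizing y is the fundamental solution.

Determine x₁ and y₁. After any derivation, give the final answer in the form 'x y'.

[18; 36] for √325; ℓ=1 ⇒ convergent index 1
k=0  a_k=18  p_k/q_k = 18/1
k=1  a_k=36  p_k/q_k = 649/36
fundamental: x₁=649, y₁=36  (since 421201 − 325·1296 = 1)

649 36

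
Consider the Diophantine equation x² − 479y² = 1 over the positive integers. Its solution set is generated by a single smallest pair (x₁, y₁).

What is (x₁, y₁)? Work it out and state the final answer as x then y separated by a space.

2989440 136591

√479 = [21; 1,7,1,3,2,21,2,3,1,7,1,42, …], period ℓ=12 (even) → k=11
k=0  a_k=21  p_k/q_k = 21/1
k=1  a_k=1  p_k/q_k = 22/1
…
k=4  a_k=3  p_k/q_k = 766/35
k=5  a_k=2  p_k/q_k = 1729/79
…
k=7  a_k=2  p_k/q_k = 75879/3467
…
k=9  a_k=1  p_k/q_k = 340591/15562
k=10  a_k=7  p_k/q_k = 2648849/121029
k=11  a_k=1  p_k/q_k = 2989440/136591
fundamental: x₁=2989440, y₁=136591  (since 8936751513600 − 479·18657101281 = 1)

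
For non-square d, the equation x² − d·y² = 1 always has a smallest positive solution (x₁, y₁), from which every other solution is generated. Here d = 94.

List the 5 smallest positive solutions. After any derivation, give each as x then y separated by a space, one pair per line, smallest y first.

2143295 221064
9187426914049 947610731760
39382732335491159615 4062018686654877336
168817626601983862467148801 17412208682026983028992480
723651950015758622280719887718975 74638999614285983163562219965864

√94 → a₀=9, period (1,2,3,1,1,…,2,1,18); ℓ=16 even so k=15
a_0=9:  p_0=9·1+0=9,  q_0=9·0+1=1
…
a_2=2:  p_2=2·10+9=29,  q_2=2·1+1=3
a_3=3:  p_3=3·29+10=97,  q_3=3·3+1=10
…
a_5=1:  p_5=1·126+97=223,  q_5=1·13+10=23
a_6=5:  p_6=5·223+126=1241,  q_6=5·23+13=128
a_7=1:  p_7=1·1241+223=1464,  q_7=1·128+23=151
…
a_9=1:  p_9=1·12953+1464=14417,  q_9=1·1336+151=1487
a_10=5:  p_10=5·14417+12953=85038,  q_10=5·1487+1336=8771
a_11=1:  p_11=1·85038+14417=99455,  q_11=1·8771+1487=10258
a_12=1:  p_12=1·99455+85038=184493,  q_12=1·10258+8771=19029
a_13=3:  p_13=3·184493+99455=652934,  q_13=3·19029+10258=67345
a_14=2:  p_14=2·652934+184493=1490361,  q_14=2·67345+19029=153719
a_15=1:  p_15=1·1490361+652934=2143295,  q_15=1·153719+67345=221064
(x₁, y₁) = (2143295, 221064);  2143295² − 94·221064² = 1 ✓
k=2:  x_2 = 2143295·2143295+94·221064·221064 = 9187426914049,  y_2 = 2143295·221064+221064·2143295 = 947610731760
k=3:  x_3 = 2143295·9187426914049+94·221064·947610731760 = 39382732335491159615,  y_3 = 2143295·947610731760+221064·9187426914049 = 4062018686654877336
k=4:  x_4 = 2143295·39382732335491159615+94·221064·4062018686654877336 = 168817626601983862467148801,  y_4 = 2143295·4062018686654877336+221064·39382732335491159615 = 17412208682026983028992480
k=5:  x_5 = 2143295·168817626601983862467148801+94·221064·17412208682026983028992480 = 723651950015758622280719887718975,  y_5 = 2143295·17412208682026983028992480+221064·168817626601983862467148801 = 74638999614285983163562219965864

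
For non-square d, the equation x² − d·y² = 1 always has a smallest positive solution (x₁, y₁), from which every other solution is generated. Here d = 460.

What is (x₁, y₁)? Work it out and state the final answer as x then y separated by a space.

2535751 118230

d=460: √d = [21; 2,4,3,1,2,10,2,1,3,4,2,42] (ℓ=12, even), read p_11/q_11
i=0: a=21 ⇒ p=21, q=1
i=1: a=2 ⇒ p=43, q=2
i=2: a=4 ⇒ p=193, q=9
…
i=4: a=1 ⇒ p=815, q=38
i=5: a=2 ⇒ p=2252, q=105
i=6: a=10 ⇒ p=23335, q=1088
i=7: a=2 ⇒ p=48922, q=2281
…
i=9: a=3 ⇒ p=265693, q=12388
i=10: a=4 ⇒ p=1135029, q=52921
i=11: a=2 ⇒ p=2535751, q=118230
fundamental: x₁=2535751, y₁=118230  (since 6430033134001 − 460·13978332900 = 1)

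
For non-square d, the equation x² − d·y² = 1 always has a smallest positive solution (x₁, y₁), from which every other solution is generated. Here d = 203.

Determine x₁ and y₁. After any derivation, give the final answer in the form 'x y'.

57 4

d=203: √d = [14; 4,28] (ℓ=2, even), read p_1/q_1
step 0: (14, 1)  from 14·(1,0) + (0,1)
step 1: (57, 4)  from 4·(14,1) + (1,0)
(x₁, y₁) = (57, 4);  57² − 203·4² = 1 ✓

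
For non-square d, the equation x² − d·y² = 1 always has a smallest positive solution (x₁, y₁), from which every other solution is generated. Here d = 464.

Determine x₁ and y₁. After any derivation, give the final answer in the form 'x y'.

√464 → a₀=21, period (1,1,5,1,1,1,5,1,1,42); ℓ=10 even so k=9
step 0: (21, 1)  from 21·(1,0) + (0,1)
…
step 4: (280, 13)  from 1·(237,11) + (43,2)
step 5: (517, 24)  from 1·(280,13) + (237,11)
step 6: (797, 37)  from 1·(517,24) + (280,13)
…
step 8: (5299, 246)  from 1·(4502,209) + (797,37)
step 9: (9801, 455)  from 1·(5299,246) + (4502,209)
fundamental: x₁=9801, y₁=455  (since 96059601 − 464·207025 = 1)

9801 455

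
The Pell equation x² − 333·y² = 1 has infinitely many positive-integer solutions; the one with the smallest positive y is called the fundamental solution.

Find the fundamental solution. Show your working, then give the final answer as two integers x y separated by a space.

d=333: √d = [18; 4,36] (ℓ=2, even), read p_1/q_1
step 0: (18, 1)  from 18·(1,0) + (0,1)
step 1: (73, 4)  from 4·(18,1) + (1,0)
→ (73, 4).  Check: 73²=5329, 333·4²=5328, difference 1.

73 4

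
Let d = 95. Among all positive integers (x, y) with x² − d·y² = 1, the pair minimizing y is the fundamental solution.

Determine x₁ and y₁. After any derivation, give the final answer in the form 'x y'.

[9; 1,2,1,18] for √95; ℓ=4 ⇒ convergent index 3
i=0: a=9 ⇒ p=9, q=1
…
i=2: a=2 ⇒ p=29, q=3
i=3: a=1 ⇒ p=39, q=4
fundamental: x₁=39, y₁=4  (since 1521 − 95·16 = 1)

39 4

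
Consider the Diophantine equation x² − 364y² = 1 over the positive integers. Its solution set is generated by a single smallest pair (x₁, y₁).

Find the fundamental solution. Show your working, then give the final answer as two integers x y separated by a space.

4954951 259710

d=364: √d = [19; 12,1,2,3,1,8,1,3,2,1,12,38] (ℓ=12, even), read p_11/q_11
k=0  a_k=19  p_k/q_k = 19/1
…
k=3  a_k=2  p_k/q_k = 725/38
…
k=6  a_k=8  p_k/q_k = 27607/1447
…
k=9  a_k=2  p_k/q_k = 270499/14178
k=10  a_k=1  p_k/q_k = 390371/20461
k=11  a_k=12  p_k/q_k = 4954951/259710
→ (4954951, 259710).  Check: 4954951²=24551539412401, 364·259710²=24551539412400, difference 1.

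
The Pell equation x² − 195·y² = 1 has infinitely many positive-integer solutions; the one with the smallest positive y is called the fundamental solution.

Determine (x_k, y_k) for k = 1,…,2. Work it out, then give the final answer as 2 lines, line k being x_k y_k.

14 1
391 28

[13; 1,26] for √195; ℓ=2 ⇒ convergent index 1
a_0=13:  p_0=13·1+0=13,  q_0=13·0+1=1
a_1=1:  p_1=1·13+1=14,  q_1=1·1+0=1
→ (14, 1).  Check: 14²=196, 195·1²=195, difference 1.
n=2: (14,1)∘(14,1) = (14·14+195·1·1, 14·1+1·14) = (391,28)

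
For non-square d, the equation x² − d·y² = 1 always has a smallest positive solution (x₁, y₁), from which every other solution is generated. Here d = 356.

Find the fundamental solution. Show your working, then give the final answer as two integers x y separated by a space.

[18; 1,6,1,1,2,…,6,1,36] for √356; ℓ=14 ⇒ convergent index 13
step 0: (18, 1)  from 18·(1,0) + (0,1)
…
step 2: (132, 7)  from 6·(19,1) + (18,1)
step 3: (151, 8)  from 1·(132,7) + (19,1)
step 4: (283, 15)  from 1·(151,8) + (132,7)
step 5: (717, 38)  from 2·(283,15) + (151,8)
step 6: (1000, 53)  from 1·(717,38) + (283,15)
…
step 8: (9717, 515)  from 1·(8717,462) + (1000,53)
step 9: (28151, 1492)  from 2·(9717,515) + (8717,462)
step 10: (37868, 2007)  from 1·(28151,1492) + (9717,515)
step 11: (66019, 3499)  from 1·(37868,2007) + (28151,1492)
step 12: (433982, 23001)  from 6·(66019,3499) + (37868,2007)
step 13: (500001, 26500)  from 1·(433982,23001) + (66019,3499)
(x₁, y₁) = (500001, 26500);  500001² − 356·26500² = 1 ✓

500001 26500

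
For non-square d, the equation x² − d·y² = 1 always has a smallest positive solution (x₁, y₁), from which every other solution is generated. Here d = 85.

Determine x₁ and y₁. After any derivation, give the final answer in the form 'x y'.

√85 → a₀=9, period (4,1,1,4,18); ℓ=5 odd so k=9
k=0  a_k=9  p_k/q_k = 9/1
k=1  a_k=4  p_k/q_k = 37/4
k=2  a_k=1  p_k/q_k = 46/5
…
k=4  a_k=4  p_k/q_k = 378/41
…
k=6  a_k=4  p_k/q_k = 27926/3029
k=7  a_k=1  p_k/q_k = 34813/3776
k=8  a_k=1  p_k/q_k = 62739/6805
k=9  a_k=4  p_k/q_k = 285769/30996
→ (285769, 30996).  Check: 285769²=81663921361, 85·30996²=81663921360, difference 1.

285769 30996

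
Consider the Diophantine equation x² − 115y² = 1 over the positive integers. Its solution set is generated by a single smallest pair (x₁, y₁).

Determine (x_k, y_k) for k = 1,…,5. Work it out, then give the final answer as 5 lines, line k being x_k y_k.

[10; 1,2,1,1,1,1,1,2,1,20] for √115; ℓ=10 ⇒ convergent index 9
step 0: (10, 1)  from 10·(1,0) + (0,1)
…
step 4: (75, 7)  from 1·(43,4) + (32,3)
step 5: (118, 11)  from 1·(75,7) + (43,4)
…
step 8: (815, 76)  from 2·(311,29) + (193,18)
step 9: (1126, 105)  from 1·(815,76) + (311,29)
fundamental: x₁=1126, y₁=105  (since 1267876 − 115·11025 = 1)
n=2: (1126,105)∘(1126,105) = (1126·1126+115·105·105, 1126·105+105·1126) = (2535751,236460)
n=3: (2535751,236460)∘(1126,105) = (1126·2535751+115·105·236460, 1126·236460+105·2535751) = (5710510126,532507815)
n=4: (5710510126,532507815)∘(1126,105) = (1126·5710510126+115·105·532507815, 1126·532507815+105·5710510126) = (12860066268001,1199207362920)
n=5: (12860066268001,1199207362920)∘(1126,105) = (1126·12860066268001+115·105·1199207362920, 1126·1199207362920+105·12860066268001) = (28960863525028126,2700614448788025)

1126 105
2535751 236460
5710510126 532507815
12860066268001 1199207362920
28960863525028126 2700614448788025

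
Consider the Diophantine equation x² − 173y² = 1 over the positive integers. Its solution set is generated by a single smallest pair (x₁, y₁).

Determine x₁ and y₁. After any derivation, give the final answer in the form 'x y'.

2499849 190060

[13; 6,1,1,6,26] for √173; ℓ=5 ⇒ convergent index 9
k=0  a_k=13  p_k/q_k = 13/1
…
k=2  a_k=1  p_k/q_k = 92/7
…
k=4  a_k=6  p_k/q_k = 1118/85
k=5  a_k=26  p_k/q_k = 29239/2223
…
k=8  a_k=1  p_k/q_k = 382343/29069
k=9  a_k=6  p_k/q_k = 2499849/190060
fundamental: x₁=2499849, y₁=190060  (since 6249245022801 − 173·36122803600 = 1)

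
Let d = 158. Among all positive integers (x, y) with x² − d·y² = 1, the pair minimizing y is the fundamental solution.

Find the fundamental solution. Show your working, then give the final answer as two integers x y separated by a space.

√158 → a₀=12, period (1,1,3,12,3,1,1,24); ℓ=8 even so k=7
a_0=12:  p_0=12·1+0=12,  q_0=12·0+1=1
a_1=1:  p_1=1·12+1=13,  q_1=1·1+0=1
a_2=1:  p_2=1·13+12=25,  q_2=1·1+1=2
…
a_4=12:  p_4=12·88+25=1081,  q_4=12·7+2=86
a_5=3:  p_5=3·1081+88=3331,  q_5=3·86+7=265
a_6=1:  p_6=1·3331+1081=4412,  q_6=1·265+86=351
a_7=1:  p_7=1·4412+3331=7743,  q_7=1·351+265=616
fundamental: x₁=7743, y₁=616  (since 59954049 − 158·379456 = 1)

7743 616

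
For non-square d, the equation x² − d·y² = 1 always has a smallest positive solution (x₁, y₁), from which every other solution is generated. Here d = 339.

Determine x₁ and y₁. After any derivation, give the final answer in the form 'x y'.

97970 5321

[18; 2,2,2,1,17,1,2,2,2,36] for √339; ℓ=10 ⇒ convergent index 9
a_0=18:  p_0=18·1+0=18,  q_0=18·0+1=1
…
a_2=2:  p_2=2·37+18=92,  q_2=2·2+1=5
a_3=2:  p_3=2·92+37=221,  q_3=2·5+2=12
…
a_5=17:  p_5=17·313+221=5542,  q_5=17·17+12=301
a_6=1:  p_6=1·5542+313=5855,  q_6=1·301+17=318
a_7=2:  p_7=2·5855+5542=17252,  q_7=2·318+301=937
a_8=2:  p_8=2·17252+5855=40359,  q_8=2·937+318=2192
a_9=2:  p_9=2·40359+17252=97970,  q_9=2·2192+937=5321
fundamental: x₁=97970, y₁=5321  (since 9598120900 − 339·28313041 = 1)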